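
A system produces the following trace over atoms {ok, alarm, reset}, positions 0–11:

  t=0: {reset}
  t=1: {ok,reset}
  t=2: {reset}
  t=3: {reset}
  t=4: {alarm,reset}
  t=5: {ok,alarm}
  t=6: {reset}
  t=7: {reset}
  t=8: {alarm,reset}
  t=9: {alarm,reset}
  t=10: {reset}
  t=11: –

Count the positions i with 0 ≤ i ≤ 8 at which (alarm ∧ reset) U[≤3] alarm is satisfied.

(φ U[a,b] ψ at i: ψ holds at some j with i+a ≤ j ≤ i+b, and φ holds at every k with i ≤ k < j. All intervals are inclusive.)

3

Evaluate at each i in [0,8]:
  i=0: ✗ (no rhs in [0,3])
  i=1: ✗ (lhs fails at k=1 before rhs at j=4)
  i=2: ✗ (lhs fails at k=2 before rhs at j=4)
  i=3: ✗ (lhs fails at k=3 before rhs at j=4)
  i=4: ✓ (rhs at j=4)
  i=5: ✓ (rhs at j=5)
  i=6: ✗ (lhs fails at k=6 before rhs at j=8)
  i=7: ✗ (lhs fails at k=7 before rhs at j=8)
  i=8: ✓ (rhs at j=8)
Positions where it holds: {4, 5, 8} → 3.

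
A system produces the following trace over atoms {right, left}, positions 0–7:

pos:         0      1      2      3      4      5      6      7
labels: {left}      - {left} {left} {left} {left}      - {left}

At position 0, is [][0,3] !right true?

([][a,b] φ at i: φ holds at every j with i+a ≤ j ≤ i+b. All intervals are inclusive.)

Yes

Check !right at every j in [0,3]:
  j=0: true
  j=1: true
  j=2: true
  j=3: true
All positions satisfy it → formula holds.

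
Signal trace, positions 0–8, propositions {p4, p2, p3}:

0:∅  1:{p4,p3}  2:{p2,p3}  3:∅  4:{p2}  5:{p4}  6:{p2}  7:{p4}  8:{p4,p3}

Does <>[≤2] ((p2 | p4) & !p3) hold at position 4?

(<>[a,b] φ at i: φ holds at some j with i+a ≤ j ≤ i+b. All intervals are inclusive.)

Check ((p2 | p4) & !p3) at each j in [4,6]:
  j=4: true
  j=5: true
  j=6: true
Found at j=4 → formula holds.

Holds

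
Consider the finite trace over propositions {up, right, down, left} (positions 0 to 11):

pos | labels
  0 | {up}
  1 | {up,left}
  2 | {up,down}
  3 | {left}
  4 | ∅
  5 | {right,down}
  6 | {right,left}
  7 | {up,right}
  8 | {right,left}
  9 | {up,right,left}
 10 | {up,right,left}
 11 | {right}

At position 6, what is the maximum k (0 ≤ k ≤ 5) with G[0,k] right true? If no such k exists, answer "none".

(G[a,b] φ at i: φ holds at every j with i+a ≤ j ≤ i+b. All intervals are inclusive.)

5

right must hold from j=6 onward; find where it first fails.
  j=6: holds
  j=7: holds
  j=8: holds
  j=9: holds
  j=10: holds
  j=11: holds
Holds through j=11; largest k = 5.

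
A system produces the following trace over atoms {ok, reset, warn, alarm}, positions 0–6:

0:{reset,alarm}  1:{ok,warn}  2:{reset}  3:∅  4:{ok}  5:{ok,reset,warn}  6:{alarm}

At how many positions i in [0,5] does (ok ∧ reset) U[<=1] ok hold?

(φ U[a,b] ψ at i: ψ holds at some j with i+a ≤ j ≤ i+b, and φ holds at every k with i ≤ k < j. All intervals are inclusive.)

Evaluate at each i in [0,5]:
  i=0: ✗ (lhs fails at k=0 before rhs at j=1)
  i=1: ✓ (rhs at j=1)
  i=2: ✗ (no rhs in [2,3])
  i=3: ✗ (lhs fails at k=3 before rhs at j=4)
  i=4: ✓ (rhs at j=4)
  i=5: ✓ (rhs at j=5)
Positions where it holds: {1, 4, 5} → 3.

3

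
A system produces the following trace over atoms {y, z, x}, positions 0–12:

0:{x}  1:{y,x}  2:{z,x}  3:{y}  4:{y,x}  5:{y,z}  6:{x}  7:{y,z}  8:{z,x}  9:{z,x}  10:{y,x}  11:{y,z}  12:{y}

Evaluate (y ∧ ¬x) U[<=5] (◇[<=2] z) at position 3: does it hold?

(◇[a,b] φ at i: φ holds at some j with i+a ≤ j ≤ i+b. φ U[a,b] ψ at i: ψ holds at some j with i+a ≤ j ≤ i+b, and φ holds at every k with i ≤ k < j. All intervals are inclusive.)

Holds

Need some j in [3,8] with ◇[<=2] z, and (y ∧ ¬x) at every k in [3,j-1].
  j=3: ◇[<=2] z holds; no prefix to check → satisfied.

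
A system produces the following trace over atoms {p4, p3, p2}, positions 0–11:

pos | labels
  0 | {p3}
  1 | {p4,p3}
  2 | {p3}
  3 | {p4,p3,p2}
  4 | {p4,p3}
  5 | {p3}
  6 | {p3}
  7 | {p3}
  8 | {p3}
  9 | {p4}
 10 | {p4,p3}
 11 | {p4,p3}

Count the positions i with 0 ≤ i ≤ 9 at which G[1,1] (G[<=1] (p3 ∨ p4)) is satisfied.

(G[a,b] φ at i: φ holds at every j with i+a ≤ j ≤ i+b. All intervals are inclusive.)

Evaluate at each i in [0,9]:
  i=0: ✓ (all of [1,1])
  i=1: ✓ (all of [2,2])
  i=2: ✓ (all of [3,3])
  i=3: ✓ (all of [4,4])
  i=4: ✓ (all of [5,5])
  i=5: ✓ (all of [6,6])
  i=6: ✓ (all of [7,7])
  i=7: ✓ (all of [8,8])
  i=8: ✓ (all of [9,9])
  i=9: ✓ (all of [10,10])
Positions where it holds: {0, 1, 2, 3, 4, 5, 6, 7, 8, 9} → 10.

10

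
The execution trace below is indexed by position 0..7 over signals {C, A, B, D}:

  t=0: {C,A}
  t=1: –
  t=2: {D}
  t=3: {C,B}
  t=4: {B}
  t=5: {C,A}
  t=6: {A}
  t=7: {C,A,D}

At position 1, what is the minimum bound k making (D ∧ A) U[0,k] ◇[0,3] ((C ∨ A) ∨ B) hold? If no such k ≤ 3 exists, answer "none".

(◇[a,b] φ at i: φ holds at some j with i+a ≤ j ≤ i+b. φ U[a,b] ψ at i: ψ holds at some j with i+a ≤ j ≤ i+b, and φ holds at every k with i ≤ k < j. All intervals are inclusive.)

0

Need earliest j ≥ 1 with ◇[0,3] ((C ∨ A) ∨ B), and (D ∧ A) at every k in [1,j-1].
  j=1: rhs holds (empty prefix). k = 0.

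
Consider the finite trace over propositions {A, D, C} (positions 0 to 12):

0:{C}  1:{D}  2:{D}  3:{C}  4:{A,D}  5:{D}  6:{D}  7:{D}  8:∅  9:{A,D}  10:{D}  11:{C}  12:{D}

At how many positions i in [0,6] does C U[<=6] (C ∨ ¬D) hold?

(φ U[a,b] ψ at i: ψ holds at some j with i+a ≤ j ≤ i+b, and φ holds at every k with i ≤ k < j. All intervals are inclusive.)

2

Evaluate at each i in [0,6]:
  i=0: ✓ (rhs at j=0)
  i=1: ✗ (lhs fails at k=1 before rhs at j=3)
  i=2: ✗ (lhs fails at k=2 before rhs at j=3)
  i=3: ✓ (rhs at j=3)
  i=4: ✗ (lhs fails at k=4 before rhs at j=8)
  i=5: ✗ (lhs fails at k=5 before rhs at j=8)
  i=6: ✗ (lhs fails at k=6 before rhs at j=8)
Positions where it holds: {0, 3} → 2.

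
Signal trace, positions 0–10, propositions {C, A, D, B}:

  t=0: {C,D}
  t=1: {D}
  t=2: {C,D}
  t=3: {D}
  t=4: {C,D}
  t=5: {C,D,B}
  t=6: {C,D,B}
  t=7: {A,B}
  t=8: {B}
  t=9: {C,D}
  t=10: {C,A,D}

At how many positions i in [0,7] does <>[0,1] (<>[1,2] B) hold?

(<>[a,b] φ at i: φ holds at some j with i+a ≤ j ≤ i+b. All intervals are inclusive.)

Evaluate at each i in [0,7]:
  i=0: ✗ (none in [0,1])
  i=1: ✗ (none in [1,2])
  i=2: ✓ (witness j=3)
  i=3: ✓ (witness j=3)
  i=4: ✓ (witness j=4)
  i=5: ✓ (witness j=5)
  i=6: ✓ (witness j=6)
  i=7: ✓ (witness j=7)
Positions where it holds: {2, 3, 4, 5, 6, 7} → 6.

6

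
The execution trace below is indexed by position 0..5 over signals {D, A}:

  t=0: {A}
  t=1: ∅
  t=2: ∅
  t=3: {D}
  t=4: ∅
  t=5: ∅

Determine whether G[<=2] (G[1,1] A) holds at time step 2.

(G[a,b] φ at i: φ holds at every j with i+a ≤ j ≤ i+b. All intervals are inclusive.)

Check G[1,1] A at every j in [2,4]:
  j=2: fails at 3
  j=3: fails at 4
  j=4: fails at 5
Fails at j=2 → formula fails.

False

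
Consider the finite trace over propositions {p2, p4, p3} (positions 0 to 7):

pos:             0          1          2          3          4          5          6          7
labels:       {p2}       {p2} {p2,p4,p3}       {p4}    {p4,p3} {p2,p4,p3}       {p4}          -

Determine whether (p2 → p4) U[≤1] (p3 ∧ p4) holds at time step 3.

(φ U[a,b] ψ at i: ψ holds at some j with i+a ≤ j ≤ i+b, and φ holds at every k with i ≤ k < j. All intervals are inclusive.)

Need some j in [3,4] with (p3 ∧ p4), and (p2 → p4) at every k in [3,j-1].
  j=3: (p3 ∧ p4) false.
  j=4: (p3 ∧ p4) holds; (p2 → p4) holds at every k in [3,3] → satisfied.

Yes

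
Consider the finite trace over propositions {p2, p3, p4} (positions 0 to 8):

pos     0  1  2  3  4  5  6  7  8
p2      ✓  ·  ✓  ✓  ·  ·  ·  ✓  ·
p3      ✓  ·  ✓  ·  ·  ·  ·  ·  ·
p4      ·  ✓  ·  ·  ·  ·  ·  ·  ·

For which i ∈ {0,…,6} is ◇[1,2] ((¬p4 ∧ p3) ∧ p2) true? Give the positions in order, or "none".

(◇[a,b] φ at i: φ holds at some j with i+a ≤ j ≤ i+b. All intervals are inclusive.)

0, 1

Evaluate at each i in [0,6]:
  i=0: ✓ (witness j=2)
  i=1: ✓ (witness j=2)
  i=2: ✗ (none in [3,4])
  i=3: ✗ (none in [4,5])
  i=4: ✗ (none in [5,6])
  i=5: ✗ (none in [6,7])
  i=6: ✗ (none in [7,8])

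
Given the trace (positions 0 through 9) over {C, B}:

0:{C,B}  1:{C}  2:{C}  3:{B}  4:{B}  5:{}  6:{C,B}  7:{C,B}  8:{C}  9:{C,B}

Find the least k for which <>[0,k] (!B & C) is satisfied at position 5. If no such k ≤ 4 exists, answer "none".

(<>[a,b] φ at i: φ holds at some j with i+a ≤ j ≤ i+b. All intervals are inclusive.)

Scan j = 5,6,… for (!B & C):
  j=5: fails
  j=6: fails
  j=7: fails
  j=8: holds
First hit at j=8, so smallest k = 8-5 = 3.

3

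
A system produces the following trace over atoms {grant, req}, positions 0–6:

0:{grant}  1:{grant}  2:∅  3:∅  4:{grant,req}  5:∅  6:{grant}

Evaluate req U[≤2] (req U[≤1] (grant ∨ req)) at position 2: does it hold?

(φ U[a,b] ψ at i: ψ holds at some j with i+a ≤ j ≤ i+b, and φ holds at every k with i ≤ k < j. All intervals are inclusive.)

No

Need some j in [2,4] with (req U[≤1] (grant ∨ req)), and req at every k in [2,j-1].
  j=2: (req U[≤1] (grant ∨ req)) — fails.
  j=3: (req U[≤1] (grant ∨ req)) — fails.
  j=4: (req U[≤1] (grant ∨ req)) holds, but req fails at k=2 → not this j.
No j in the window works → until fails.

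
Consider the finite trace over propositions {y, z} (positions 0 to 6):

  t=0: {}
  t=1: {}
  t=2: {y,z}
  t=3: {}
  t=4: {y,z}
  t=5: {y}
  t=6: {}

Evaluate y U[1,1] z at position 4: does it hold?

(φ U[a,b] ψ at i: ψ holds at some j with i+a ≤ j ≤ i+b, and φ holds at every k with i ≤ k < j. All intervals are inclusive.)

Does not hold

Need some j in [5,5] with z, and y at every k in [4,j-1].
  j=5: z false.
No j in the window works → until fails.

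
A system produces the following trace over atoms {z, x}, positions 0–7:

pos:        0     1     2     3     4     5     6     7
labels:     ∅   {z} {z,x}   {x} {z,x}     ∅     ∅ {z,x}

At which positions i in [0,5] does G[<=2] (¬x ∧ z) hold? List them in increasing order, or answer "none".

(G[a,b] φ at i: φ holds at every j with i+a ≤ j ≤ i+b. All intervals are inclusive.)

none

Evaluate at each i in [0,5]:
  i=0: ✗ (fails at j=0)
  i=1: ✗ (fails at j=2)
  i=2: ✗ (fails at j=2)
  i=3: ✗ (fails at j=3)
  i=4: ✗ (fails at j=4)
  i=5: ✗ (fails at j=5)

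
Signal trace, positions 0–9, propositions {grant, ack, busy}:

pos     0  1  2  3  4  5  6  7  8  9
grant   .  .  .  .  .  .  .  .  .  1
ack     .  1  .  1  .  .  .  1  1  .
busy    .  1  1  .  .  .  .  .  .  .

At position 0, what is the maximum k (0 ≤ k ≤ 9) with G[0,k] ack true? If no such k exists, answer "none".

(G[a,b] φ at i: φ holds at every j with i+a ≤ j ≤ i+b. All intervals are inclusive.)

ack must hold from j=0 onward; find where it first fails.
  j=0: fails → no k works.

none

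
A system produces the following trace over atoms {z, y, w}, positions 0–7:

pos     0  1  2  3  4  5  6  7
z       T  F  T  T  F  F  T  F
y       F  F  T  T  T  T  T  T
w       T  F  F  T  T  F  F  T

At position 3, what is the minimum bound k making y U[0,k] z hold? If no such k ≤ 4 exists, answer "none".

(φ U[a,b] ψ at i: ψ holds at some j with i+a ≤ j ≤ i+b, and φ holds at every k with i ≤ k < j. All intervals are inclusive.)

0

Need earliest j ≥ 3 with z, and y at every k in [3,j-1].
  j=3: rhs holds (empty prefix). k = 0.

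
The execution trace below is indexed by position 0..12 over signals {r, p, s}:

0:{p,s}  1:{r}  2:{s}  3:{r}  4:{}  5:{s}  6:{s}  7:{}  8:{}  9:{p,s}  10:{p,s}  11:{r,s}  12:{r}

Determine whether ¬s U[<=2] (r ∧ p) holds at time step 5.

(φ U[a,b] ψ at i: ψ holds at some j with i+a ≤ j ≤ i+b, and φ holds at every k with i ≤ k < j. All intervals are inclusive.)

False

Need some j in [5,7] with (r ∧ p), and ¬s at every k in [5,j-1].
  j=5: (r ∧ p) false.
  j=6: (r ∧ p) false.
  j=7: (r ∧ p) false.
No j in the window works → until fails.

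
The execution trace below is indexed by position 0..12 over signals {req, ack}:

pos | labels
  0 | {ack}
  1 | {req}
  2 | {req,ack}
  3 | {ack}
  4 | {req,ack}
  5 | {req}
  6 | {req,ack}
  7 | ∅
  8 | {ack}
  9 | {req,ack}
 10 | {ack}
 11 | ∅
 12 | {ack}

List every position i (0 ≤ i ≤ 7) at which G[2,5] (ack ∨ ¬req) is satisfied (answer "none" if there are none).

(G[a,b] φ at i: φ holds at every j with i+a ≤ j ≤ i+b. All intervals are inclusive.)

Evaluate at each i in [0,7]:
  i=0: ✗ (fails at j=5)
  i=1: ✗ (fails at j=5)
  i=2: ✗ (fails at j=5)
  i=3: ✗ (fails at j=5)
  i=4: ✓ (all of [6,9])
  i=5: ✓ (all of [7,10])
  i=6: ✓ (all of [8,11])
  i=7: ✓ (all of [9,12])

4, 5, 6, 7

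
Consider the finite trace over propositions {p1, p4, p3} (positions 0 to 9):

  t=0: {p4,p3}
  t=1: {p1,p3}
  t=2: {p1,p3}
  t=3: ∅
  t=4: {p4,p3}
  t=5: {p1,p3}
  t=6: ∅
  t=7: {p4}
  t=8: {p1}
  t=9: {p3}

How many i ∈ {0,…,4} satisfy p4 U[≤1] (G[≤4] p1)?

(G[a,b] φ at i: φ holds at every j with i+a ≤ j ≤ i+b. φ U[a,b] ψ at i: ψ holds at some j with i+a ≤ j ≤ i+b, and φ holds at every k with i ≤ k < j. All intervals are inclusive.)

Evaluate at each i in [0,4]:
  i=0: ✗ (no rhs in [0,1])
  i=1: ✗ (no rhs in [1,2])
  i=2: ✗ (no rhs in [2,3])
  i=3: ✗ (no rhs in [3,4])
  i=4: ✗ (no rhs in [4,5])
Positions where it holds: {} → 0.

0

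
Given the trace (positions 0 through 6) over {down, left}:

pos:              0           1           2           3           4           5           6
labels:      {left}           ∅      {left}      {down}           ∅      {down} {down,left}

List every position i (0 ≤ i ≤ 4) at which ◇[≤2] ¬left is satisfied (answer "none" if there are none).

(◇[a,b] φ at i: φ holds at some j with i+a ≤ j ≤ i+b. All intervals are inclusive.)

Evaluate at each i in [0,4]:
  i=0: ✓ (witness j=1)
  i=1: ✓ (witness j=1)
  i=2: ✓ (witness j=3)
  i=3: ✓ (witness j=3)
  i=4: ✓ (witness j=4)

0, 1, 2, 3, 4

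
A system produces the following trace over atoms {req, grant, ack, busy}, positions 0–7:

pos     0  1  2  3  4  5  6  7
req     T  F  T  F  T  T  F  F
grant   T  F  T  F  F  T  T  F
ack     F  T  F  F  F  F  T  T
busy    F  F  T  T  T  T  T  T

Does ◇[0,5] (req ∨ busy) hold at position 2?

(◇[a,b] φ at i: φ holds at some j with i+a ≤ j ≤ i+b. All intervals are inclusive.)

Yes

Check (req ∨ busy) at each j in [2,7]:
  j=2: true
  j=3: true
  j=4: true
  j=5: true
  j=6: true
  j=7: true
Found at j=2 → formula holds.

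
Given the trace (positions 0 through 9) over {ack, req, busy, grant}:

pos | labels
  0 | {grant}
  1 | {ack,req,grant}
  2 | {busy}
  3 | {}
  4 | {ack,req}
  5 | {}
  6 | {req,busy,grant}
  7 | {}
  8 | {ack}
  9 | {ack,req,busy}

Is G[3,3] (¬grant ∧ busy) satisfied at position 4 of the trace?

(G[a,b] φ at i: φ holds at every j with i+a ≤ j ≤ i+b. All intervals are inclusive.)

No

Check (¬grant ∧ busy) at every j in [7,7]:
  j=7: false
Fails at j=7 → formula fails.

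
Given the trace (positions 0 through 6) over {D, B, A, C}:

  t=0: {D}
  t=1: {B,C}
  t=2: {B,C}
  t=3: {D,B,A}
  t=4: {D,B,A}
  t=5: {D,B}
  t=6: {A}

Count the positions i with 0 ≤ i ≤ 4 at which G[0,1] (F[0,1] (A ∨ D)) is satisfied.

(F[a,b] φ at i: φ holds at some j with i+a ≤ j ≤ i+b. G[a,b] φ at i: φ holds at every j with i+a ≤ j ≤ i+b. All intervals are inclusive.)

3

Evaluate at each i in [0,4]:
  i=0: ✗ (fails at j=1)
  i=1: ✗ (fails at j=1)
  i=2: ✓ (all of [2,3])
  i=3: ✓ (all of [3,4])
  i=4: ✓ (all of [4,5])
Positions where it holds: {2, 3, 4} → 3.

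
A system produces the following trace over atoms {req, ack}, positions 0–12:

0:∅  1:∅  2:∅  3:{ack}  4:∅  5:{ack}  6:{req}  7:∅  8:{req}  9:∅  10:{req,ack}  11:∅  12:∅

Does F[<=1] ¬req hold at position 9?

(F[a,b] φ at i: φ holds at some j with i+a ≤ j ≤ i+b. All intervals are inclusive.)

Check ¬req at each j in [9,10]:
  j=9: true
  j=10: false
Found at j=9 → formula holds.

Holds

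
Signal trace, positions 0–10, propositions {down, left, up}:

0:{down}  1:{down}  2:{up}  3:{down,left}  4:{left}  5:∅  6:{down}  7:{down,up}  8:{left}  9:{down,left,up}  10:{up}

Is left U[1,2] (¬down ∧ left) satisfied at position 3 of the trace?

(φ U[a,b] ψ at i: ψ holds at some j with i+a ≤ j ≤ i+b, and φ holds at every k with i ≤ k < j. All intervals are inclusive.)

True

Need some j in [4,5] with (¬down ∧ left), and left at every k in [3,j-1].
  j=4: (¬down ∧ left) holds; left holds at every k in [3,3] → satisfied.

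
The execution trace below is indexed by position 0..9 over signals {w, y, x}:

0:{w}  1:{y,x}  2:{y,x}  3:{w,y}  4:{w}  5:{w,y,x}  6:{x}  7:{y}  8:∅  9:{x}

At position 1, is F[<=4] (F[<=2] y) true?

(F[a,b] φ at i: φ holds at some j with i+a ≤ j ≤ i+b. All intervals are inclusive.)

Check F[<=2] y at each j in [1,5]:
  j=1: holds (witness at 1)
  j=2: holds (witness at 2)
  j=3: holds (witness at 3)
  j=4: holds (witness at 5)
  j=5: holds (witness at 5)
Found at j=1 → formula holds.

Holds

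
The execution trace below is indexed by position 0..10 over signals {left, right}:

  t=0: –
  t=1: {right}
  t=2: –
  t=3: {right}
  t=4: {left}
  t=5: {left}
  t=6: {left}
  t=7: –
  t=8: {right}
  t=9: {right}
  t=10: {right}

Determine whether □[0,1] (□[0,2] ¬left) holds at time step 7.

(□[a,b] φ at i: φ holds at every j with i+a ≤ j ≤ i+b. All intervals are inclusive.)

Holds

Check □[0,2] ¬left at every j in [7,8]:
  j=7: holds on [7,9]
  j=8: holds on [8,10]
All positions satisfy it → formula holds.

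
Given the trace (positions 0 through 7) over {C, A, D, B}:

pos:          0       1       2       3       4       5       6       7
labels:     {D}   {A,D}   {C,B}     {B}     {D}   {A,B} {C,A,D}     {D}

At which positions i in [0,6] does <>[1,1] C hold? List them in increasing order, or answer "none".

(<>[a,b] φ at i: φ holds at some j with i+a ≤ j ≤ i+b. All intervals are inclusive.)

1, 5

Evaluate at each i in [0,6]:
  i=0: ✗ (none in [1,1])
  i=1: ✓ (witness j=2)
  i=2: ✗ (none in [3,3])
  i=3: ✗ (none in [4,4])
  i=4: ✗ (none in [5,5])
  i=5: ✓ (witness j=6)
  i=6: ✗ (none in [7,7])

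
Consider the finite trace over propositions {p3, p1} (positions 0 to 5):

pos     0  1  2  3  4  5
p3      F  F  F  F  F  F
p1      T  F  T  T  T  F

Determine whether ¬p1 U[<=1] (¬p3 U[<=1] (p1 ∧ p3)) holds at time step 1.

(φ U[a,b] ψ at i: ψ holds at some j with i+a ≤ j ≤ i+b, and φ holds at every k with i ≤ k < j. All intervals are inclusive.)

Need some j in [1,2] with (¬p3 U[<=1] (p1 ∧ p3)), and ¬p1 at every k in [1,j-1].
  j=1: (¬p3 U[<=1] (p1 ∧ p3)) — fails.
  j=2: (¬p3 U[<=1] (p1 ∧ p3)) — fails.
No j in the window works → until fails.

False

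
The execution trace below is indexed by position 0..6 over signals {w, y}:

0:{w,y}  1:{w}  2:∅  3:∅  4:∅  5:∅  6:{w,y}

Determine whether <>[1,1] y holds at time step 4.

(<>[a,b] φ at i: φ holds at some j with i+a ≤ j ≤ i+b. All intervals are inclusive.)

No

Check y at each j in [5,5]:
  j=5: false
No position in the window satisfies it → formula fails.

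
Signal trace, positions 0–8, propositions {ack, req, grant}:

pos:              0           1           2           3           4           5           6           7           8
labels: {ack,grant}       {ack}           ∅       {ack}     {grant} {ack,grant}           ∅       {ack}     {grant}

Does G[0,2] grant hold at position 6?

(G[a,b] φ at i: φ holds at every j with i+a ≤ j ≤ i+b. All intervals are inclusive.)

Check grant at every j in [6,8]:
  j=6: false
  j=7: false
  j=8: true
Fails at j=6 → formula fails.

False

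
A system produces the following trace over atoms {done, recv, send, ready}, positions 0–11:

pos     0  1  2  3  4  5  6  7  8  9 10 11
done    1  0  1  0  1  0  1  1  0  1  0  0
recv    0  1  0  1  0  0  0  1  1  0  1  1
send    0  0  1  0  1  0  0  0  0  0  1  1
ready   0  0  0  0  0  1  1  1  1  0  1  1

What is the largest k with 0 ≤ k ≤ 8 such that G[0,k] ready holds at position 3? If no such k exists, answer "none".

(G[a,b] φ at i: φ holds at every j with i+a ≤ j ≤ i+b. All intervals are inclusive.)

ready must hold from j=3 onward; find where it first fails.
  j=3: fails → no k works.

none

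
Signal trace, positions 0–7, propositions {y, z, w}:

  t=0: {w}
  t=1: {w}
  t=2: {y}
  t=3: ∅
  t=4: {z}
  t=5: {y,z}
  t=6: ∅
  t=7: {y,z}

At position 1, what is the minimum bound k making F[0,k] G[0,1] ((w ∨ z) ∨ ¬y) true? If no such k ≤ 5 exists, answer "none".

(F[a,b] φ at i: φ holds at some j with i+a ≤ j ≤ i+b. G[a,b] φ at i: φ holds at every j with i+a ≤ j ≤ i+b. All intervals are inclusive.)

2

Scan j = 1,2,… for G[0,1] ((w ∨ z) ∨ ¬y):
  j=1: fails
  j=2: fails
  j=3: holds
First hit at j=3, so smallest k = 3-1 = 2.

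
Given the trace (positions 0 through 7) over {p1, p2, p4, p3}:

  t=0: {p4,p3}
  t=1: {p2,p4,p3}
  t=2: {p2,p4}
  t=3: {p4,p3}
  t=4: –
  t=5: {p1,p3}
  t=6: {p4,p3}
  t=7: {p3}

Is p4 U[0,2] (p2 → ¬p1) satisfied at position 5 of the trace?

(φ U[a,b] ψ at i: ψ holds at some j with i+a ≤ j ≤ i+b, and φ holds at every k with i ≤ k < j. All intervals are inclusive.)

True

Need some j in [5,7] with (p2 → ¬p1), and p4 at every k in [5,j-1].
  j=5: (p2 → ¬p1) holds; no prefix to check → satisfied.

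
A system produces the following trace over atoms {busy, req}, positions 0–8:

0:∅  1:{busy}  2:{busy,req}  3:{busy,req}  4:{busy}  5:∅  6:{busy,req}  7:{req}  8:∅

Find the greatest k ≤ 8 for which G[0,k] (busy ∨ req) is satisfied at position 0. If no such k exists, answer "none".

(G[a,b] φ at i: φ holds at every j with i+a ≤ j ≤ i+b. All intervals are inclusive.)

(busy ∨ req) must hold from j=0 onward; find where it first fails.
  j=0: fails → no k works.

none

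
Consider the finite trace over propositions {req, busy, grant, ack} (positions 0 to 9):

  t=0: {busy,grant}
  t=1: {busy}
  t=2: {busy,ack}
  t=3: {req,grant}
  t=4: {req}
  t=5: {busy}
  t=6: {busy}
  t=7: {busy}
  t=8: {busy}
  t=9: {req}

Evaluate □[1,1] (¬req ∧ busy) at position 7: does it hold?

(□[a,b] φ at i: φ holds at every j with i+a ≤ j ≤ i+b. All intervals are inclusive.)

Holds

Check (¬req ∧ busy) at every j in [8,8]:
  j=8: true
All positions satisfy it → formula holds.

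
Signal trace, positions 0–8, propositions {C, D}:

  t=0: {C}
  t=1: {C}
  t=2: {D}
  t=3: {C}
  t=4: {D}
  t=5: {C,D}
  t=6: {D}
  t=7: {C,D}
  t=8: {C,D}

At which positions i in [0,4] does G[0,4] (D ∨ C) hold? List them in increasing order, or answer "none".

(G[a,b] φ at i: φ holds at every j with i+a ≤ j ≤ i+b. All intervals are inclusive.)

Evaluate at each i in [0,4]:
  i=0: ✓ (all of [0,4])
  i=1: ✓ (all of [1,5])
  i=2: ✓ (all of [2,6])
  i=3: ✓ (all of [3,7])
  i=4: ✓ (all of [4,8])

0, 1, 2, 3, 4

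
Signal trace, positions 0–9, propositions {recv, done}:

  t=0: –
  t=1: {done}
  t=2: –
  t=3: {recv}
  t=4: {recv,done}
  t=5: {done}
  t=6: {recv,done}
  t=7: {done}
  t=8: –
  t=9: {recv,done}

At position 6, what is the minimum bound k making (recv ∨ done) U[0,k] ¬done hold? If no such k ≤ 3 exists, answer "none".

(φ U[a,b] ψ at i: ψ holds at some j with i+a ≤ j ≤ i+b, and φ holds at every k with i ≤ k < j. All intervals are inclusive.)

2

Need earliest j ≥ 6 with ¬done, and (recv ∨ done) at every k in [6,j-1].
  j=6: rhs fails.
  j=7: rhs fails.
  j=8: rhs holds; lhs holds on [6,7]. k = 2.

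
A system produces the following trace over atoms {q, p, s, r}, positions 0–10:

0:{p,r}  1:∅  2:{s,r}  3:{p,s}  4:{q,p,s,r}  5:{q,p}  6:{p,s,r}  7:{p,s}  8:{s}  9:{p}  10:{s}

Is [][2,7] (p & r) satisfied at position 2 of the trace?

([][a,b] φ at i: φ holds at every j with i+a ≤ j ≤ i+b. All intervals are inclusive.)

Check (p & r) at every j in [4,9]:
  j=4: true
  j=5: false
  j=6: true
  j=7: false
  j=8: false
  j=9: false
Fails at j=5 → formula fails.

No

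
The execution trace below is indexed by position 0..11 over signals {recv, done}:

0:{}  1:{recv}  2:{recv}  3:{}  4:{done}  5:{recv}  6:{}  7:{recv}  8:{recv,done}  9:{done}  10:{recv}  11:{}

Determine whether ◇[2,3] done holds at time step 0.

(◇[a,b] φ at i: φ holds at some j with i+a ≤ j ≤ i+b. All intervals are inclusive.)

Does not hold

Check done at each j in [2,3]:
  j=2: false
  j=3: false
No position in the window satisfies it → formula fails.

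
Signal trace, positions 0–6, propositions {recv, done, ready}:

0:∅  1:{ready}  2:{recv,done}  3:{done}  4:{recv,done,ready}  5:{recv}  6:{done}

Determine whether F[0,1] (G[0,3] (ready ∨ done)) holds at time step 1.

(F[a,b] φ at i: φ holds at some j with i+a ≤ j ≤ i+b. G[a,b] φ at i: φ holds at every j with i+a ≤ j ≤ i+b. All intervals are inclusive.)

True

Check G[0,3] (ready ∨ done) at each j in [1,2]:
  j=1: holds on [1,4]
  j=2: fails at 5
Found at j=1 → formula holds.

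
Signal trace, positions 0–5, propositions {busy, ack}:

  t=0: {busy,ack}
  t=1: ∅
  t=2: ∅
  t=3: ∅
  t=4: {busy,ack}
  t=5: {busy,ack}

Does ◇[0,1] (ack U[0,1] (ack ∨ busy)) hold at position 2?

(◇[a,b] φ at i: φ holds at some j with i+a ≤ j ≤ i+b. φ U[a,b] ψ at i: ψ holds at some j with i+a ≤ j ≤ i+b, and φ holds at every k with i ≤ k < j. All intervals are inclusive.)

No

Check (ack U[0,1] (ack ∨ busy)) at each j in [2,3]:
  j=2: fails
  j=3: fails
No position in the window satisfies it → formula fails.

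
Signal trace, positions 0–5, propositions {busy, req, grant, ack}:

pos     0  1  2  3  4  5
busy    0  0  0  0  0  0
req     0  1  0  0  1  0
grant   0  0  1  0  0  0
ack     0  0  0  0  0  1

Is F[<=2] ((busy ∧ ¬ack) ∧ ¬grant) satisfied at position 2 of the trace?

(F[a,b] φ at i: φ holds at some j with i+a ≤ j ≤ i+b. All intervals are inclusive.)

Check ((busy ∧ ¬ack) ∧ ¬grant) at each j in [2,4]:
  j=2: false
  j=3: false
  j=4: false
No position in the window satisfies it → formula fails.

No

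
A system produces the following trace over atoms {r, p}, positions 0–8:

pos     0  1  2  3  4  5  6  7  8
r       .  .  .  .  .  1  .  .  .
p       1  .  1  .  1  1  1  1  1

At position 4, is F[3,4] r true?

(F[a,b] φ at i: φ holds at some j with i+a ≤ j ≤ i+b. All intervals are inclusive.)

Check r at each j in [7,8]:
  j=7: false
  j=8: false
No position in the window satisfies it → formula fails.

Does not hold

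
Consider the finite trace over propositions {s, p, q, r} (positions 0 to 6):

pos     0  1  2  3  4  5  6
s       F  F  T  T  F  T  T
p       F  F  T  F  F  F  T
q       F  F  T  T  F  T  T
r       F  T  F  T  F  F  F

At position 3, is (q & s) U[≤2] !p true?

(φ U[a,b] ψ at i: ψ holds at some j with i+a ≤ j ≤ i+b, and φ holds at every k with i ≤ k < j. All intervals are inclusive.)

Holds

Need some j in [3,5] with !p, and (q & s) at every k in [3,j-1].
  j=3: !p holds; no prefix to check → satisfied.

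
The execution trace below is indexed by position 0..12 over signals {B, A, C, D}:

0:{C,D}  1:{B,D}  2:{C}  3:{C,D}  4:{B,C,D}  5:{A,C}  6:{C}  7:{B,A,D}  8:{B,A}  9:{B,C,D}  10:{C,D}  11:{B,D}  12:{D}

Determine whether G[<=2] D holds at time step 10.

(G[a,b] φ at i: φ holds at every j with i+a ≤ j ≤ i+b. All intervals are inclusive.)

Check D at every j in [10,12]:
  j=10: true
  j=11: true
  j=12: true
All positions satisfy it → formula holds.

Holds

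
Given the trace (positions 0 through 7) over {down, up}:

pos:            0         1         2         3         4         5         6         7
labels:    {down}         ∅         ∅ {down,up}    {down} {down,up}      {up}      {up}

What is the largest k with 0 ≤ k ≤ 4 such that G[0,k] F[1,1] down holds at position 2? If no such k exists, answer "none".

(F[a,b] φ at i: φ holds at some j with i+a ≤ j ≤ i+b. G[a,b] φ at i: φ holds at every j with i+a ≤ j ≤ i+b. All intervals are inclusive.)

F[1,1] down must hold from j=2 onward; find where it first fails.
  j=2: holds
  j=3: holds
  j=4: holds
  j=5: fails
Holds on [2,4], so largest k = 2.

2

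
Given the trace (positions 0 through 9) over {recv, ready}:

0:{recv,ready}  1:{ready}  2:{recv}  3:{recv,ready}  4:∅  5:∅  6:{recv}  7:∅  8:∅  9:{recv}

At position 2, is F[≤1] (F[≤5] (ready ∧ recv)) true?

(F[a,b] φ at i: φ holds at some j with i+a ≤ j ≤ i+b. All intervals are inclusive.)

Check F[≤5] (ready ∧ recv) at each j in [2,3]:
  j=2: holds (witness at 3)
  j=3: holds (witness at 3)
Found at j=2 → formula holds.

Yes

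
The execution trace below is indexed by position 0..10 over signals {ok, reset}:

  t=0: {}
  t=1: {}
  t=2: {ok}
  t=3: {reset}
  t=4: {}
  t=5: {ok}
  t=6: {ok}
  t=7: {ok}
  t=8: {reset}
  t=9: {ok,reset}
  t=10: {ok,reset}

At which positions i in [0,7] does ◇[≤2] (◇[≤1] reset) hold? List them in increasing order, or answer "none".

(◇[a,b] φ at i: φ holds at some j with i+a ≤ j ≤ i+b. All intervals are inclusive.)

Evaluate at each i in [0,7]:
  i=0: ✓ (witness j=2)
  i=1: ✓ (witness j=2)
  i=2: ✓ (witness j=2)
  i=3: ✓ (witness j=3)
  i=4: ✗ (none in [4,6])
  i=5: ✓ (witness j=7)
  i=6: ✓ (witness j=7)
  i=7: ✓ (witness j=7)

0, 1, 2, 3, 5, 6, 7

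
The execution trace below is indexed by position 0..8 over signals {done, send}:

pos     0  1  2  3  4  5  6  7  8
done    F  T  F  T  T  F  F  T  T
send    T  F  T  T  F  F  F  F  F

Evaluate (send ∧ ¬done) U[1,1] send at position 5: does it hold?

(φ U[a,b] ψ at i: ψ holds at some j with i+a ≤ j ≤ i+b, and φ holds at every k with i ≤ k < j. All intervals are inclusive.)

Does not hold

Need some j in [6,6] with send, and (send ∧ ¬done) at every k in [5,j-1].
  j=6: send false.
No j in the window works → until fails.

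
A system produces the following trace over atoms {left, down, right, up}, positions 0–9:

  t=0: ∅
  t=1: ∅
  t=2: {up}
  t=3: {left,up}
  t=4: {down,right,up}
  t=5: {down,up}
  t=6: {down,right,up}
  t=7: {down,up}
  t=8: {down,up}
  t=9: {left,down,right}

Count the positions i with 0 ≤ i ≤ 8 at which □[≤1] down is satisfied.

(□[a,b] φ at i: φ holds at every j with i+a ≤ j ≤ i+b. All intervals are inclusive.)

Evaluate at each i in [0,8]:
  i=0: ✗ (fails at j=0)
  i=1: ✗ (fails at j=1)
  i=2: ✗ (fails at j=2)
  i=3: ✗ (fails at j=3)
  i=4: ✓ (all of [4,5])
  i=5: ✓ (all of [5,6])
  i=6: ✓ (all of [6,7])
  i=7: ✓ (all of [7,8])
  i=8: ✓ (all of [8,9])
Positions where it holds: {4, 5, 6, 7, 8} → 5.

5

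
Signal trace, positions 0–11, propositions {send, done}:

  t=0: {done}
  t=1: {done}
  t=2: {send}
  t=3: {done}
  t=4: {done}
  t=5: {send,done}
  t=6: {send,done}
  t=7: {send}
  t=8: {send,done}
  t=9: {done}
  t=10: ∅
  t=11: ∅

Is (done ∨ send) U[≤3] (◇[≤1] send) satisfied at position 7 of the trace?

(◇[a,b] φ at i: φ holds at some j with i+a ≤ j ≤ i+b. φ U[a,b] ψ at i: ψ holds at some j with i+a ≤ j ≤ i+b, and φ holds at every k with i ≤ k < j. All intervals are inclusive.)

Need some j in [7,10] with ◇[≤1] send, and (done ∨ send) at every k in [7,j-1].
  j=7: ◇[≤1] send holds; no prefix to check → satisfied.

Yes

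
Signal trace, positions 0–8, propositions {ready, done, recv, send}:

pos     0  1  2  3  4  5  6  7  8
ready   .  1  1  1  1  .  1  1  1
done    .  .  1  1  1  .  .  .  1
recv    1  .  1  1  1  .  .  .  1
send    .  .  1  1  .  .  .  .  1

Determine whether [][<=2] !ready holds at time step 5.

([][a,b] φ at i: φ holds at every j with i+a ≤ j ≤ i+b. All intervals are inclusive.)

Check !ready at every j in [5,7]:
  j=5: true
  j=6: false
  j=7: false
Fails at j=6 → formula fails.

Does not hold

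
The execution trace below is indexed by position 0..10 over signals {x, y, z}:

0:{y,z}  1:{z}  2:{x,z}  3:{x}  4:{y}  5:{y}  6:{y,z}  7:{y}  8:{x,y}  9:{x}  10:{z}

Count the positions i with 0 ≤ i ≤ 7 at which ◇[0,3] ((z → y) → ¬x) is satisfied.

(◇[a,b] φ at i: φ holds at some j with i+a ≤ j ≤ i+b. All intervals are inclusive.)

Evaluate at each i in [0,7]:
  i=0: ✓ (witness j=0)
  i=1: ✓ (witness j=1)
  i=2: ✓ (witness j=2)
  i=3: ✓ (witness j=4)
  i=4: ✓ (witness j=4)
  i=5: ✓ (witness j=5)
  i=6: ✓ (witness j=6)
  i=7: ✓ (witness j=7)
Positions where it holds: {0, 1, 2, 3, 4, 5, 6, 7} → 8.

8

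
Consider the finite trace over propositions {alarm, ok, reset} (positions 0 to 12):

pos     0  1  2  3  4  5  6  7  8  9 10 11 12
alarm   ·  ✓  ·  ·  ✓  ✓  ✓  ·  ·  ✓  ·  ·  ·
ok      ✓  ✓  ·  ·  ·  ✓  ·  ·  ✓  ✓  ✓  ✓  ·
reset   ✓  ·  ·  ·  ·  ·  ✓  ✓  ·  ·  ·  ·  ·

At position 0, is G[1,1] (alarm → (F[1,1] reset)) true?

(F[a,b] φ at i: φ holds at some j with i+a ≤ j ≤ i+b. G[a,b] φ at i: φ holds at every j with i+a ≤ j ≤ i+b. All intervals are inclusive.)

Check (alarm → (F[1,1] reset)) at every j in [1,1]:
  j=1: antecedent true; consequent fails (none in [2,2]) → ✗
Fails at j=1 → formula fails.

No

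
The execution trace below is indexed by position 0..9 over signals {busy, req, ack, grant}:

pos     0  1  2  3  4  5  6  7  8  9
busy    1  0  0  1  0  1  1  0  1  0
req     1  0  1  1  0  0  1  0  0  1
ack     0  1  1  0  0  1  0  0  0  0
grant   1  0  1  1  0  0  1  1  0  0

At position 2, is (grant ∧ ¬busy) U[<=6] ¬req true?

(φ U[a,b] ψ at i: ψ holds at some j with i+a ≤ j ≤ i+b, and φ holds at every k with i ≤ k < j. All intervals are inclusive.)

Need some j in [2,8] with ¬req, and (grant ∧ ¬busy) at every k in [2,j-1].
  j=2: ¬req false.
  j=3: ¬req false.
  j=4: ¬req holds, but (grant ∧ ¬busy) fails at k=3 → not this j.
  j=5: ¬req holds, but (grant ∧ ¬busy) fails at k=3 → not this j.
  j=6: ¬req false.
  j=7: ¬req holds, but (grant ∧ ¬busy) fails at k=3 → not this j.
  j=8: ¬req holds, but (grant ∧ ¬busy) fails at k=3 → not this j.
No j in the window works → until fails.

No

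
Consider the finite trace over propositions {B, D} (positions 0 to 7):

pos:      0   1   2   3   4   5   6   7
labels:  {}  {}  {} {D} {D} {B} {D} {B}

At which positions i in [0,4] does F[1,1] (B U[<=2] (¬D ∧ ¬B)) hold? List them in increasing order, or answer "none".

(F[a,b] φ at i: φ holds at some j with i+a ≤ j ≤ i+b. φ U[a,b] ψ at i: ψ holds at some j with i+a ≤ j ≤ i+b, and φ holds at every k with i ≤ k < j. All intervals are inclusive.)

Evaluate at each i in [0,4]:
  i=0: ✓ (witness j=1)
  i=1: ✓ (witness j=2)
  i=2: ✗ (none in [3,3])
  i=3: ✗ (none in [4,4])
  i=4: ✗ (none in [5,5])

0, 1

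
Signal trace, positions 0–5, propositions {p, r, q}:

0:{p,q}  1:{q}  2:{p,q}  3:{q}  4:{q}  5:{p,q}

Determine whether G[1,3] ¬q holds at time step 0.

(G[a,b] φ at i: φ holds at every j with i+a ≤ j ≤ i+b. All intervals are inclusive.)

Check ¬q at every j in [1,3]:
  j=1: false
  j=2: false
  j=3: false
Fails at j=1 → formula fails.

No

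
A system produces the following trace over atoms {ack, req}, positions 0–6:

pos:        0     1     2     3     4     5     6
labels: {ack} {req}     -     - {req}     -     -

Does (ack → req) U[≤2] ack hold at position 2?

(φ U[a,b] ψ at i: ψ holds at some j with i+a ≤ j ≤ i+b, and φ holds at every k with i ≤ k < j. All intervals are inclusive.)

False

Need some j in [2,4] with ack, and (ack → req) at every k in [2,j-1].
  j=2: ack false.
  j=3: ack false.
  j=4: ack false.
No j in the window works → until fails.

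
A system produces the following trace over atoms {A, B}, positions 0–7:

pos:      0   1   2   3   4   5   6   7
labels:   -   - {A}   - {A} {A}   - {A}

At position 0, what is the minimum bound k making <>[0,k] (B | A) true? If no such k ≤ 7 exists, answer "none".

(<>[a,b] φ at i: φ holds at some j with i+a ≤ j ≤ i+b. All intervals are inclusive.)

Scan j = 0,1,… for (B | A):
  j=0: fails
  j=1: fails
  j=2: holds
First hit at j=2, so smallest k = 2-0 = 2.

2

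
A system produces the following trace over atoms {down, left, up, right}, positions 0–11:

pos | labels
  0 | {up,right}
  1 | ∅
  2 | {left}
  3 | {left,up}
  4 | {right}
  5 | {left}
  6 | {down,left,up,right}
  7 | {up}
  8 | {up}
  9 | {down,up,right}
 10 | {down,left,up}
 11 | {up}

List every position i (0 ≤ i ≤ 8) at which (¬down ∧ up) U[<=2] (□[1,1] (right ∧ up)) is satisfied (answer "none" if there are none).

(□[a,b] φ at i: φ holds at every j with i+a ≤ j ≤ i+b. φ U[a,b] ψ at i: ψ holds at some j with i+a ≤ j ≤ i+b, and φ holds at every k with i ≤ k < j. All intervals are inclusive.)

5, 7, 8

Evaluate at each i in [0,8]:
  i=0: ✗ (no rhs in [0,2])
  i=1: ✗ (no rhs in [1,3])
  i=2: ✗ (no rhs in [2,4])
  i=3: ✗ (lhs fails at k=4 before rhs at j=5)
  i=4: ✗ (lhs fails at k=4 before rhs at j=5)
  i=5: ✓ (rhs at j=5)
  i=6: ✗ (lhs fails at k=6 before rhs at j=8)
  i=7: ✓ (rhs at j=8; lhs holds on [7,7])
  i=8: ✓ (rhs at j=8)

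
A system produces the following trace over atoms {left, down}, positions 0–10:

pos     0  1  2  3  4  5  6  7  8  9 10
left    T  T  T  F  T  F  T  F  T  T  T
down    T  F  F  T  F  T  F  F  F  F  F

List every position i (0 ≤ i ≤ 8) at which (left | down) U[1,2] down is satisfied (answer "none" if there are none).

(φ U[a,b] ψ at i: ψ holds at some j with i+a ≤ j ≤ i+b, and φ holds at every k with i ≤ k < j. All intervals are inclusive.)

1, 2, 3, 4

Evaluate at each i in [0,8]:
  i=0: ✗ (no rhs in [1,2])
  i=1: ✓ (rhs at j=3; lhs holds on [1,2])
  i=2: ✓ (rhs at j=3; lhs holds on [2,2])
  i=3: ✓ (rhs at j=5; lhs holds on [3,4])
  i=4: ✓ (rhs at j=5; lhs holds on [4,4])
  i=5: ✗ (no rhs in [6,7])
  i=6: ✗ (no rhs in [7,8])
  i=7: ✗ (no rhs in [8,9])
  i=8: ✗ (no rhs in [9,10])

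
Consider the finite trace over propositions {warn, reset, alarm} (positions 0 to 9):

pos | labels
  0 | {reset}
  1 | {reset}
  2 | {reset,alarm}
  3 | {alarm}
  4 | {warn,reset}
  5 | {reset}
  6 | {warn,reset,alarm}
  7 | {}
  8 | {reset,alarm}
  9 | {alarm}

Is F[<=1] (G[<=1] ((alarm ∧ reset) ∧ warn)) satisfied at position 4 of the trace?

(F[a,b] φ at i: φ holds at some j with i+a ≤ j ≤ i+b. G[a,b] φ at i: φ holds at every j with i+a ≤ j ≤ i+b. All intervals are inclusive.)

No

Check G[<=1] ((alarm ∧ reset) ∧ warn) at each j in [4,5]:
  j=4: fails at 4
  j=5: fails at 5
No position in the window satisfies it → formula fails.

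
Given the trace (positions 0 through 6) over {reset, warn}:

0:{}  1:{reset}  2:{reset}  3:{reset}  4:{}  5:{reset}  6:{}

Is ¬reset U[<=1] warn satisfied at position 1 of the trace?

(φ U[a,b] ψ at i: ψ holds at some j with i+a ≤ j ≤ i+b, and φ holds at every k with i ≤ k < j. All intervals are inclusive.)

Need some j in [1,2] with warn, and ¬reset at every k in [1,j-1].
  j=1: warn false.
  j=2: warn false.
No j in the window works → until fails.

Does not hold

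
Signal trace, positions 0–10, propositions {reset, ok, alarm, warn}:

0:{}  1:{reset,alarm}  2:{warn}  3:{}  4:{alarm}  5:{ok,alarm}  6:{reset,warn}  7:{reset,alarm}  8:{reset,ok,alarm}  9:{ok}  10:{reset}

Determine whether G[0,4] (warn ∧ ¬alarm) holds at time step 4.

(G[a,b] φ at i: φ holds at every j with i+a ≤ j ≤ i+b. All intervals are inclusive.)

No

Check (warn ∧ ¬alarm) at every j in [4,8]:
  j=4: false
  j=5: false
  j=6: true
  j=7: false
  j=8: false
Fails at j=4 → formula fails.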